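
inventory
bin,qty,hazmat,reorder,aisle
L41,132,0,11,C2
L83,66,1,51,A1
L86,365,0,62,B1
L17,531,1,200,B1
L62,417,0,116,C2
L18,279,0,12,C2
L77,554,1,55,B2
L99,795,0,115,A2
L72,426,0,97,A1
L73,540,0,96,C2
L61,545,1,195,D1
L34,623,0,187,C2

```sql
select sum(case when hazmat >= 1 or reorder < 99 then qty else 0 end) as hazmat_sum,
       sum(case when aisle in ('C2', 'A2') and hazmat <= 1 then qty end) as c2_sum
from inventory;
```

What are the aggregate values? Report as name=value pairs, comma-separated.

[hazmat_sum: hazmat >= 1 or reorder < 99]
bin=L41: ✓ → 132
bin=L83: ✓ → 66
bin=L86: ✓ → 365
bin=L17: ✓ → 531
bin=L62: ✗
bin=L18: ✓ → 279
bin=L77: ✓ → 554
bin=L99: ✗
bin=L72: ✓ → 426
bin=L73: ✓ → 540
bin=L61: ✓ → 545
bin=L34: ✗
hazmat_sum = 132 + 66 + 365 + 531 + 279 + 554 + 426 + 540 + 545 = 3438
—
[c2_sum: aisle in ('C2', 'A2') and hazmat <= 1]
bin=L41: ✓ → 132
bin=L83: ✗
bin=L86: ✗
bin=L17: ✗
bin=L62: ✓ → 417
bin=L18: ✓ → 279
bin=L77: ✗
bin=L99: ✓ → 795
bin=L72: ✗
bin=L73: ✓ → 540
bin=L61: ✗
bin=L34: ✓ → 623
c2_sum = 132 + 417 + 279 + 795 + 540 + 623 = 2786

hazmat_sum=3438, c2_sum=2786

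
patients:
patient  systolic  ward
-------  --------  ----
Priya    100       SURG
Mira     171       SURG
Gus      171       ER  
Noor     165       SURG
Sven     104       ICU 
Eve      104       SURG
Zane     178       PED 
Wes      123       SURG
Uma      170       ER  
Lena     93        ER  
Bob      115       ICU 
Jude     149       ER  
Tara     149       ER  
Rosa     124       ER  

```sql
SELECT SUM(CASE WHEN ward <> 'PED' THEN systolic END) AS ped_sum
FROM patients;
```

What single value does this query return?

patient=Priya: ✓ → 100
patient=Mira: ✓ → 171
patient=Gus: ✓ → 171
patient=Noor: ✓ → 165
patient=Sven: ✓ → 104
patient=Eve: ✓ → 104
patient=Zane: ✗
patient=Wes: ✓ → 123
patient=Uma: ✓ → 170
patient=Lena: ✓ → 93
patient=Bob: ✓ → 115
patient=Jude: ✓ → 149
patient=Tara: ✓ → 149
patient=Rosa: ✓ → 124
ped_sum = 100 + 171 + 171 + 165 + 104 + 104 + 123 + 170 + 93 + 115 + 149 + 149 + 124 = 1738

1738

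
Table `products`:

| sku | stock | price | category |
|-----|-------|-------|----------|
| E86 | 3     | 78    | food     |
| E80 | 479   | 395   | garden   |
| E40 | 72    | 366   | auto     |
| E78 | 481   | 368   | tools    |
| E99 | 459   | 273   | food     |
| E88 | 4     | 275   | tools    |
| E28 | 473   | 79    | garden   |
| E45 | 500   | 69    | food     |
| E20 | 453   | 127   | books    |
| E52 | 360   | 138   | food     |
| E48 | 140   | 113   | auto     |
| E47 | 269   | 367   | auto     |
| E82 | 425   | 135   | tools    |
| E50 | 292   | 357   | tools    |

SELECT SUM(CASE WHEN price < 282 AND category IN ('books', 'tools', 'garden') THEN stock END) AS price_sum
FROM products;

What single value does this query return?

sku=E86: ✗
sku=E80: ✗
sku=E40: ✗
sku=E78: ✗
sku=E99: ✗
sku=E88: ✓ → 4
sku=E28: ✓ → 473
sku=E45: ✗
sku=E20: ✓ → 453
sku=E52: ✗
sku=E48: ✗
sku=E47: ✗
sku=E82: ✓ → 425
sku=E50: ✗
price_sum = 4 + 473 + 453 + 425 = 1355

1355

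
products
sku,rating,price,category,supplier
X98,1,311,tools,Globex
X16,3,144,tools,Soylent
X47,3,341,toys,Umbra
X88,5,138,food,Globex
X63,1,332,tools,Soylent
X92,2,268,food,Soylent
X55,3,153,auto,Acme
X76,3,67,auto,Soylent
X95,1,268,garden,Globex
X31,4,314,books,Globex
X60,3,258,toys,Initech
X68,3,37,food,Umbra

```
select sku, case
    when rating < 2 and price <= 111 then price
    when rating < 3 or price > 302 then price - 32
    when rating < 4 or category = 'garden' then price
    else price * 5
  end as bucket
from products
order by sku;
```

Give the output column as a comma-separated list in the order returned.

sku=X16: rating < 4 or category = 'garden' → 144
sku=X31: rating < 3 or price > 302 → 282
sku=X47: rating < 3 or price > 302 → 309
sku=X55: rating < 4 or category = 'garden' → 153
sku=X60: rating < 4 or category = 'garden' → 258
sku=X63: rating < 3 or price > 302 → 300
sku=X68: rating < 4 or category = 'garden' → 37
sku=X76: rating < 4 or category = 'garden' → 67
sku=X88: ELSE → 690
sku=X92: rating < 3 or price > 302 → 236
sku=X95: rating < 3 or price > 302 → 236
sku=X98: rating < 3 or price > 302 → 279

144, 282, 309, 153, 258, 300, 37, 67, 690, 236, 236, 279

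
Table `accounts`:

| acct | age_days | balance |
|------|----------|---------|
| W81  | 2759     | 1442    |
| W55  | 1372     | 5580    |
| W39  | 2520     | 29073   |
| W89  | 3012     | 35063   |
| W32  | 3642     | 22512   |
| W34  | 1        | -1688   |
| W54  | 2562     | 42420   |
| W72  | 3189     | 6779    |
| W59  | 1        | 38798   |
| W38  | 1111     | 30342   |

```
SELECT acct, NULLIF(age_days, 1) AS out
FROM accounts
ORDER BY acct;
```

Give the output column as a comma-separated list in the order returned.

3642, NULL, 1111, 2520, 2562, 1372, NULL, 3189, 2759, 3012

acct=W32: age_days=3642 vs 1: differ → 3642
acct=W34: age_days=1 vs 1: equal → NULL
acct=W38: age_days=1111 vs 1: differ → 1111
acct=W39: age_days=2520 vs 1: differ → 2520
acct=W54: age_days=2562 vs 1: differ → 2562
acct=W55: age_days=1372 vs 1: differ → 1372
acct=W59: age_days=1 vs 1: equal → NULL
acct=W72: age_days=3189 vs 1: differ → 3189
acct=W81: age_days=2759 vs 1: differ → 2759
acct=W89: age_days=3012 vs 1: differ → 3012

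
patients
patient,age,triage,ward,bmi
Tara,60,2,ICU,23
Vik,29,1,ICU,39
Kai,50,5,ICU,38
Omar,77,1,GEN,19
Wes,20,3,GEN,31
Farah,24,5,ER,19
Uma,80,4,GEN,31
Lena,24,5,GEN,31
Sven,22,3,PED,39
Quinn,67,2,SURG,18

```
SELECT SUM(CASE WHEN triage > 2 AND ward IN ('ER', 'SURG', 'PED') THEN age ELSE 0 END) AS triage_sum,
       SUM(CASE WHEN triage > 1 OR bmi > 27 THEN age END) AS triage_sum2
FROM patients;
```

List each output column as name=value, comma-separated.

[triage_sum: triage > 2 AND ward IN ('ER', 'SURG', 'PED')]
patient=Tara: ✗
patient=Vik: ✗
patient=Kai: ✗
patient=Omar: ✗
patient=Wes: ✗
patient=Farah: ✓ → 24
patient=Uma: ✗
patient=Lena: ✗
patient=Sven: ✓ → 22
patient=Quinn: ✗
triage_sum = 24 + 22 = 46
—
[triage_sum2: triage > 1 OR bmi > 27]
patient=Tara: ✓ → 60
patient=Vik: ✓ → 29
patient=Kai: ✓ → 50
patient=Omar: ✗
patient=Wes: ✓ → 20
patient=Farah: ✓ → 24
patient=Uma: ✓ → 80
patient=Lena: ✓ → 24
patient=Sven: ✓ → 22
patient=Quinn: ✓ → 67
triage_sum2 = 60 + 29 + 50 + 20 + 24 + 80 + 24 + 22 + 67 = 376

triage_sum=46, triage_sum2=376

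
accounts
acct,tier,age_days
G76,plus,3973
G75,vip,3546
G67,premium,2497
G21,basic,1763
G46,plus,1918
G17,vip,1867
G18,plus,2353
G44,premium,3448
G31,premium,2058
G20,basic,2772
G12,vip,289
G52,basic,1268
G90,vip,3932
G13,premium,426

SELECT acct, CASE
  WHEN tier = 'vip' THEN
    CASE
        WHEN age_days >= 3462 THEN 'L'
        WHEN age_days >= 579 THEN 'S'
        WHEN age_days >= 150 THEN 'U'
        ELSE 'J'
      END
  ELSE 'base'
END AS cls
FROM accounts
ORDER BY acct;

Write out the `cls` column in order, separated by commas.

acct=G12: tier='vip' → inner[age_days >= 150] → U
acct=G13: tier='premium' → outer ELSE → base
acct=G17: tier='vip' → inner[age_days >= 579] → S
acct=G18: tier='plus' → outer ELSE → base
acct=G20: tier='basic' → outer ELSE → base
acct=G21: tier='basic' → outer ELSE → base
acct=G31: tier='premium' → outer ELSE → base
acct=G44: tier='premium' → outer ELSE → base
acct=G46: tier='plus' → outer ELSE → base
acct=G52: tier='basic' → outer ELSE → base
acct=G67: tier='premium' → outer ELSE → base
acct=G75: tier='vip' → inner[age_days >= 3462] → L
acct=G76: tier='plus' → outer ELSE → base
acct=G90: tier='vip' → inner[age_days >= 3462] → L

U, base, S, base, base, base, base, base, base, base, base, L, base, L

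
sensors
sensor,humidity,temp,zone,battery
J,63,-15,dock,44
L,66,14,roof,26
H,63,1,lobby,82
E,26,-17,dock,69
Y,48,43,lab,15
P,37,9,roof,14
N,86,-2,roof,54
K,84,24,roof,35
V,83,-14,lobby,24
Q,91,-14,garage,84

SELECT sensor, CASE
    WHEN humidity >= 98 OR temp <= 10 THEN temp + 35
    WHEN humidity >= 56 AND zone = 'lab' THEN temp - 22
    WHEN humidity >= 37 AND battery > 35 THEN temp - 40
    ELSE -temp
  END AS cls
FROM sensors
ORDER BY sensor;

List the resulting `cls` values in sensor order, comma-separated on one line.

18, 36, 20, -24, -14, 33, 44, 21, 21, -43

sensor=E: humidity >= 98 OR temp <= 10 → 18
sensor=H: humidity >= 98 OR temp <= 10 → 36
sensor=J: humidity >= 98 OR temp <= 10 → 20
sensor=K: ELSE → -24
sensor=L: ELSE → -14
sensor=N: humidity >= 98 OR temp <= 10 → 33
sensor=P: humidity >= 98 OR temp <= 10 → 44
sensor=Q: humidity >= 98 OR temp <= 10 → 21
sensor=V: humidity >= 98 OR temp <= 10 → 21
sensor=Y: ELSE → -43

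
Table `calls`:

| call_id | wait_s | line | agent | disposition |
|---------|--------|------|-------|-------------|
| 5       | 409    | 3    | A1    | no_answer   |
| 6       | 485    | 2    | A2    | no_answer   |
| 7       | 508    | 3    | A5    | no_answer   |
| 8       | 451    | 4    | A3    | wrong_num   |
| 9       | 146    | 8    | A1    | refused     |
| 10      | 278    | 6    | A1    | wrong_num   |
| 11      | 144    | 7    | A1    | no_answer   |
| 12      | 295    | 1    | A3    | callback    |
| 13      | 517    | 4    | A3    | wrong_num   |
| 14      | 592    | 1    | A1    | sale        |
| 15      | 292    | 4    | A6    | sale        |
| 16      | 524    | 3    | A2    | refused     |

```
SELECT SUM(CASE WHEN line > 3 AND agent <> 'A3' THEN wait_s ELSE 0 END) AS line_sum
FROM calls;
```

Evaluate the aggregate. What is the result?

call_id=5: ✗
call_id=6: ✗
call_id=7: ✗
call_id=8: ✗
call_id=9: ✓ → 146
call_id=10: ✓ → 278
call_id=11: ✓ → 144
call_id=12: ✗
call_id=13: ✗
call_id=14: ✗
call_id=15: ✓ → 292
call_id=16: ✗
line_sum = 146 + 278 + 144 + 292 = 860

860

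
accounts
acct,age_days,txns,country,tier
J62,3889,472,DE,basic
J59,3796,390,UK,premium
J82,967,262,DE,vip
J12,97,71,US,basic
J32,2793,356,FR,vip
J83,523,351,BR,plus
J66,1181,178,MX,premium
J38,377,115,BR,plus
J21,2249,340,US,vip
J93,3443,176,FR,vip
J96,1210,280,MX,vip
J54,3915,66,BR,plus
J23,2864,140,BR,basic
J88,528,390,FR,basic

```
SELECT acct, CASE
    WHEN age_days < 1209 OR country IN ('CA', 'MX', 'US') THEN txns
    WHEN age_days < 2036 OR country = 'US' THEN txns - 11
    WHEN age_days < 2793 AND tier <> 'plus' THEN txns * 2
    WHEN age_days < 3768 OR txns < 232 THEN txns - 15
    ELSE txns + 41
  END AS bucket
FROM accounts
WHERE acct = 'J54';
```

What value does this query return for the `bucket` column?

51

acct = J54: age_days=3915, txns=66, country=BR, tier=plus.
age_days < 1209 OR country IN ('CA', 'MX', 'US') → false
age_days < 2036 OR country = 'US' → false
age_days < 2793 AND tier <> 'plus' → false
age_days < 3768 OR txns < 232 → true → 51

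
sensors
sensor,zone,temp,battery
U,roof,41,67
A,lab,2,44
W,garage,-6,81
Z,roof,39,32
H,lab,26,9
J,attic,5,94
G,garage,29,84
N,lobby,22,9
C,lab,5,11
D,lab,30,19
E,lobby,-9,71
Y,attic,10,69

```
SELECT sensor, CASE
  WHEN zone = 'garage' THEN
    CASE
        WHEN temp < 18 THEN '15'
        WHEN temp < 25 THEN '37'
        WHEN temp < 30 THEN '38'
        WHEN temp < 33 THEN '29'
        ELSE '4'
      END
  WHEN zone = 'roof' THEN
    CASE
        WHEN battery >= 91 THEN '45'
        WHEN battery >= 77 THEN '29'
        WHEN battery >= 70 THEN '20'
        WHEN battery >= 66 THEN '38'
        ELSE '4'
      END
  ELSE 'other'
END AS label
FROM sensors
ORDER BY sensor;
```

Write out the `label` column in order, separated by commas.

sensor=A: zone='lab' → outer ELSE → other
sensor=C: zone='lab' → outer ELSE → other
sensor=D: zone='lab' → outer ELSE → other
sensor=E: zone='lobby' → outer ELSE → other
sensor=G: zone='garage' → inner[temp < 30] → 38
sensor=H: zone='lab' → outer ELSE → other
sensor=J: zone='attic' → outer ELSE → other
sensor=N: zone='lobby' → outer ELSE → other
sensor=U: zone='roof' → inner[battery >= 66] → 38
sensor=W: zone='garage' → inner[temp < 18] → 15
sensor=Y: zone='attic' → outer ELSE → other
sensor=Z: zone='roof' → inner[ELSE] → 4

other, other, other, other, 38, other, other, other, 38, 15, other, 4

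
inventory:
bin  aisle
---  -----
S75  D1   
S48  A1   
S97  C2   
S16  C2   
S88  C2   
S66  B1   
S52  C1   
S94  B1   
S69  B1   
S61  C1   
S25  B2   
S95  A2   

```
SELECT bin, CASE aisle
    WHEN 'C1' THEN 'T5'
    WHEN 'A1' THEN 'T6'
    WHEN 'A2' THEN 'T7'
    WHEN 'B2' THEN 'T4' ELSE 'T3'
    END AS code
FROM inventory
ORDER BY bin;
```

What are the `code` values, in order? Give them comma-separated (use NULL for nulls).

T3, T4, T6, T5, T5, T3, T3, T3, T3, T3, T7, T3

bin=S16: ELSE → T3
bin=S25: aisle='B2' → T4
bin=S48: aisle='A1' → T6
bin=S52: aisle='C1' → T5
bin=S61: aisle='C1' → T5
bin=S66: ELSE → T3
bin=S69: ELSE → T3
bin=S75: ELSE → T3
bin=S88: ELSE → T3
bin=S94: ELSE → T3
bin=S95: aisle='A2' → T7
bin=S97: ELSE → T3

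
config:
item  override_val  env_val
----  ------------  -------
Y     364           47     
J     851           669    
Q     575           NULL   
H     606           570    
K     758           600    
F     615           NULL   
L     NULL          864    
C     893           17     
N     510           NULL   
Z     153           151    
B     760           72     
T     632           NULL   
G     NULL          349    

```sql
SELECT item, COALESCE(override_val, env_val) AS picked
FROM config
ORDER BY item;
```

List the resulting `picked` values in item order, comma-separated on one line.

item=B: override_val=760 → 760
item=C: override_val=893 → 893
item=F: override_val=615 → 615
item=G: override_val=NULL, env_val=349 → 349
item=H: override_val=606 → 606
item=J: override_val=851 → 851
item=K: override_val=758 → 758
item=L: override_val=NULL, env_val=864 → 864
item=N: override_val=510 → 510
item=Q: override_val=575 → 575
item=T: override_val=632 → 632
item=Y: override_val=364 → 364
item=Z: override_val=153 → 153

760, 893, 615, 349, 606, 851, 758, 864, 510, 575, 632, 364, 153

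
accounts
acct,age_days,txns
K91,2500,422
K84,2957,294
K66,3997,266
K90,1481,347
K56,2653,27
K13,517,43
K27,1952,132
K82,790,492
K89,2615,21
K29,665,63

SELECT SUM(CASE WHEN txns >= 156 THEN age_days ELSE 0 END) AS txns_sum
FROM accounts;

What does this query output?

acct=K91: ✓ → 2500
acct=K84: ✓ → 2957
acct=K66: ✓ → 3997
acct=K90: ✓ → 1481
acct=K56: ✗
acct=K13: ✗
acct=K27: ✗
acct=K82: ✓ → 790
acct=K89: ✗
acct=K29: ✗
txns_sum = 2500 + 2957 + 3997 + 1481 + 790 = 11725

11725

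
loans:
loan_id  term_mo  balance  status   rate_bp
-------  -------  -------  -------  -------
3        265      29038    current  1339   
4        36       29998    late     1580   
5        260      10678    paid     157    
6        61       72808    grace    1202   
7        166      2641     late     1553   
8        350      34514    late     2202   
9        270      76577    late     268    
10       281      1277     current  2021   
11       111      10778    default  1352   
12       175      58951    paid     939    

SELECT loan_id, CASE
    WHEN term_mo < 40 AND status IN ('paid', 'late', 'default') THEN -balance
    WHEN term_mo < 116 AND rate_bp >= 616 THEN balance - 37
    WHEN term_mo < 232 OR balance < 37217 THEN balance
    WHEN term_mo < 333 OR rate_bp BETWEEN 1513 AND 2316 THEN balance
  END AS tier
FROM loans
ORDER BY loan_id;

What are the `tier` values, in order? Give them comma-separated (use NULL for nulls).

loan_id=3: term_mo < 232 OR balance < 37217 → 29038
loan_id=4: term_mo < 40 AND status IN ('paid', 'late', 'default') → -29998
loan_id=5: term_mo < 232 OR balance < 37217 → 10678
loan_id=6: term_mo < 116 AND rate_bp >= 616 → 72771
loan_id=7: term_mo < 232 OR balance < 37217 → 2641
loan_id=8: term_mo < 232 OR balance < 37217 → 34514
loan_id=9: term_mo < 333 OR rate_bp BETWEEN 1513 AND 2316 → 76577
loan_id=10: term_mo < 232 OR balance < 37217 → 1277
loan_id=11: term_mo < 116 AND rate_bp >= 616 → 10741
loan_id=12: term_mo < 232 OR balance < 37217 → 58951

29038, -29998, 10678, 72771, 2641, 34514, 76577, 1277, 10741, 58951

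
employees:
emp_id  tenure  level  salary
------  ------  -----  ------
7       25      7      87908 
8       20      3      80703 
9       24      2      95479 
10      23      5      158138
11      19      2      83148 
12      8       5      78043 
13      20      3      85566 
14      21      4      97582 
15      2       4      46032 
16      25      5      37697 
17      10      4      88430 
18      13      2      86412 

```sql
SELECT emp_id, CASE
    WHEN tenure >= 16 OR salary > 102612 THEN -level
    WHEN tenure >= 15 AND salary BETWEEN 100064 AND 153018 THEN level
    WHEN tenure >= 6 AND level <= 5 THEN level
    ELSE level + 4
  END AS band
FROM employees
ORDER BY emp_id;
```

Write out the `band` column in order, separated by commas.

-7, -3, -2, -5, -2, 5, -3, -4, 8, -5, 4, 2

emp_id=7: tenure >= 16 OR salary > 102612 → -7
emp_id=8: tenure >= 16 OR salary > 102612 → -3
emp_id=9: tenure >= 16 OR salary > 102612 → -2
emp_id=10: tenure >= 16 OR salary > 102612 → -5
emp_id=11: tenure >= 16 OR salary > 102612 → -2
emp_id=12: tenure >= 6 AND level <= 5 → 5
emp_id=13: tenure >= 16 OR salary > 102612 → -3
emp_id=14: tenure >= 16 OR salary > 102612 → -4
emp_id=15: ELSE → 8
emp_id=16: tenure >= 16 OR salary > 102612 → -5
emp_id=17: tenure >= 6 AND level <= 5 → 4
emp_id=18: tenure >= 6 AND level <= 5 → 2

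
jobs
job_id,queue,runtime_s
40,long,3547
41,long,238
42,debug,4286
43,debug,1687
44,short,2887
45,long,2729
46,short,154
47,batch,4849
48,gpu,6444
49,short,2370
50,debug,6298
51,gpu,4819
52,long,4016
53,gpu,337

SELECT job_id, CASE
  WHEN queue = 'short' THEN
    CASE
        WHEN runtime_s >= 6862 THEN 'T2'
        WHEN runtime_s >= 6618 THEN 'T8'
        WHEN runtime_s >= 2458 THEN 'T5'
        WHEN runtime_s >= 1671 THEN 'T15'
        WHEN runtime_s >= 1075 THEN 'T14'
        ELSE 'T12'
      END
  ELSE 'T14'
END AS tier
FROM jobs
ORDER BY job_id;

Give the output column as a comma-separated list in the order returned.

T14, T14, T14, T14, T5, T14, T12, T14, T14, T15, T14, T14, T14, T14

job_id=40: queue='long' → outer ELSE → T14
job_id=41: queue='long' → outer ELSE → T14
job_id=42: queue='debug' → outer ELSE → T14
job_id=43: queue='debug' → outer ELSE → T14
job_id=44: queue='short' → inner[runtime_s >= 2458] → T5
job_id=45: queue='long' → outer ELSE → T14
job_id=46: queue='short' → inner[ELSE] → T12
job_id=47: queue='batch' → outer ELSE → T14
job_id=48: queue='gpu' → outer ELSE → T14
job_id=49: queue='short' → inner[runtime_s >= 1671] → T15
job_id=50: queue='debug' → outer ELSE → T14
job_id=51: queue='gpu' → outer ELSE → T14
job_id=52: queue='long' → outer ELSE → T14
job_id=53: queue='gpu' → outer ELSE → T14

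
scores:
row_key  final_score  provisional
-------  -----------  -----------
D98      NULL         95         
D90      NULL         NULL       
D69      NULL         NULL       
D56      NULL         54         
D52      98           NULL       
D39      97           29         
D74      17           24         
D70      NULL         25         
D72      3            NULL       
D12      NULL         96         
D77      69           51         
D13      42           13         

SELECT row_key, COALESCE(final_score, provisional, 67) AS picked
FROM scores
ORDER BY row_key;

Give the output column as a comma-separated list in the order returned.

96, 42, 97, 98, 54, 67, 25, 3, 17, 69, 67, 95

row_key=D12: final_score=NULL, provisional=96 → 96
row_key=D13: final_score=42 → 42
row_key=D39: final_score=97 → 97
row_key=D52: final_score=98 → 98
row_key=D56: final_score=NULL, provisional=54 → 54
row_key=D69: final_score=NULL, provisional=NULL, → literal 67 → 67
row_key=D70: final_score=NULL, provisional=25 → 25
row_key=D72: final_score=3 → 3
row_key=D74: final_score=17 → 17
row_key=D77: final_score=69 → 69
row_key=D90: final_score=NULL, provisional=NULL, → literal 67 → 67
row_key=D98: final_score=NULL, provisional=95 → 95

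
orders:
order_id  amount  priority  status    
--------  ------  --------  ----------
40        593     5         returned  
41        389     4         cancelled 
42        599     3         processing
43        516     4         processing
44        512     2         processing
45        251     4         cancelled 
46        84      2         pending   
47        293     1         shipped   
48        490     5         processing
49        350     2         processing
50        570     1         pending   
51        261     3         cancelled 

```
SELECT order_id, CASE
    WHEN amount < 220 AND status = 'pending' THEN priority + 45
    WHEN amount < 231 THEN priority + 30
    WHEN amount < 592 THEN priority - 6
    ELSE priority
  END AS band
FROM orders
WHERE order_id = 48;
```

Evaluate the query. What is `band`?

-1

order_id = 48: amount=490, priority=5, status=processing.
amount < 220 AND status = 'pending' → false
amount < 231 → false
amount < 592 → true → -1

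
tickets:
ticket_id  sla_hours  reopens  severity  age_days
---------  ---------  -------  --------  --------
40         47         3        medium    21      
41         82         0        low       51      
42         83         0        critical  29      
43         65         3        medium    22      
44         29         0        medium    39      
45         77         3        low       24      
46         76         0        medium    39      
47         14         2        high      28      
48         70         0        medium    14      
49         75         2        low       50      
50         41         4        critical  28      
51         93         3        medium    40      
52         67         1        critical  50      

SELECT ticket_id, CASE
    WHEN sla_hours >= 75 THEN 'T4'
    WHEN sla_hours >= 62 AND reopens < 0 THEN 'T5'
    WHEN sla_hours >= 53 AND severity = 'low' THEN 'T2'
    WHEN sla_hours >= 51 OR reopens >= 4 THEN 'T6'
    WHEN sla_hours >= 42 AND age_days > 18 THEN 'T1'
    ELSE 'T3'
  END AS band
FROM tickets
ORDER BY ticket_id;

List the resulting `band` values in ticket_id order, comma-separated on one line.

ticket_id=40: sla_hours >= 42 AND age_days > 18 → T1
ticket_id=41: sla_hours >= 75 → T4
ticket_id=42: sla_hours >= 75 → T4
ticket_id=43: sla_hours >= 51 OR reopens >= 4 → T6
ticket_id=44: ELSE → T3
ticket_id=45: sla_hours >= 75 → T4
ticket_id=46: sla_hours >= 75 → T4
ticket_id=47: ELSE → T3
ticket_id=48: sla_hours >= 51 OR reopens >= 4 → T6
ticket_id=49: sla_hours >= 75 → T4
ticket_id=50: sla_hours >= 51 OR reopens >= 4 → T6
ticket_id=51: sla_hours >= 75 → T4
ticket_id=52: sla_hours >= 51 OR reopens >= 4 → T6

T1, T4, T4, T6, T3, T4, T4, T3, T6, T4, T6, T4, T6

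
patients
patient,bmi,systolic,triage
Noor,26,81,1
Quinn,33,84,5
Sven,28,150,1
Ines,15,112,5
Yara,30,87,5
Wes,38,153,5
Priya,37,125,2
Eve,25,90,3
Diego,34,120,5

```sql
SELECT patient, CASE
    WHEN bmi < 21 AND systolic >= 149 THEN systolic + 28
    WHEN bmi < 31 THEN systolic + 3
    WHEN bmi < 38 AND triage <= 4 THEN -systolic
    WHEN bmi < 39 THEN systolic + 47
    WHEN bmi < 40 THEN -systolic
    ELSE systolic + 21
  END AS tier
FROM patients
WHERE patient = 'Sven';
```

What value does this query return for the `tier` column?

patient = Sven: bmi=28, systolic=150, triage=1.
bmi < 21 AND systolic >= 149 → false
bmi < 31 → true → 153

153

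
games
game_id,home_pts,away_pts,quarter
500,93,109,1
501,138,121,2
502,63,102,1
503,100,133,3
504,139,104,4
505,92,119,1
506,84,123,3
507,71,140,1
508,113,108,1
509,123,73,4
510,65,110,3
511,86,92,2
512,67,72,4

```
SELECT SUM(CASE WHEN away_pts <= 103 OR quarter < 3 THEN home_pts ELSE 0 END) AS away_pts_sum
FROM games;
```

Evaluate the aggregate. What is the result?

game_id=500: ✓ → 93
game_id=501: ✓ → 138
game_id=502: ✓ → 63
game_id=503: ✗
game_id=504: ✗
game_id=505: ✓ → 92
game_id=506: ✗
game_id=507: ✓ → 71
game_id=508: ✓ → 113
game_id=509: ✓ → 123
game_id=510: ✗
game_id=511: ✓ → 86
game_id=512: ✓ → 67
away_pts_sum = 93 + 138 + 63 + 92 + 71 + 113 + 123 + 86 + 67 = 846

846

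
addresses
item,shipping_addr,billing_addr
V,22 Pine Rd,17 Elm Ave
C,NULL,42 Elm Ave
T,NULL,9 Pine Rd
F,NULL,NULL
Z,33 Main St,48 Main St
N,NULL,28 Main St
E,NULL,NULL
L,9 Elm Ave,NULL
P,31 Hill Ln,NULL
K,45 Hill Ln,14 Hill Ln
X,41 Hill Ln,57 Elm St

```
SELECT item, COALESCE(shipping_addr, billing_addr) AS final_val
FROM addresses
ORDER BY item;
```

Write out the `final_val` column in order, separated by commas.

item=C: shipping_addr=NULL, billing_addr=42 Elm Ave → 42 Elm Ave
item=E: shipping_addr=NULL, billing_addr=NULL (all NULL) → NULL
item=F: shipping_addr=NULL, billing_addr=NULL (all NULL) → NULL
item=K: shipping_addr=45 Hill Ln → 45 Hill Ln
item=L: shipping_addr=9 Elm Ave → 9 Elm Ave
item=N: shipping_addr=NULL, billing_addr=28 Main St → 28 Main St
item=P: shipping_addr=31 Hill Ln → 31 Hill Ln
item=T: shipping_addr=NULL, billing_addr=9 Pine Rd → 9 Pine Rd
item=V: shipping_addr=22 Pine Rd → 22 Pine Rd
item=X: shipping_addr=41 Hill Ln → 41 Hill Ln
item=Z: shipping_addr=33 Main St → 33 Main St

42 Elm Ave, NULL, NULL, 45 Hill Ln, 9 Elm Ave, 28 Main St, 31 Hill Ln, 9 Pine Rd, 22 Pine Rd, 41 Hill Ln, 33 Main St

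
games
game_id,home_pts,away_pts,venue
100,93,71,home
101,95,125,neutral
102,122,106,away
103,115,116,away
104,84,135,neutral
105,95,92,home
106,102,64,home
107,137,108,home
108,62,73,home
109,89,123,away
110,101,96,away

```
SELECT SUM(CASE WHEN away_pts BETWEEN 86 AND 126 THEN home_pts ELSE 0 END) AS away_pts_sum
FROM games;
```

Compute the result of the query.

754

game_id=100: ✗
game_id=101: ✓ → 95
game_id=102: ✓ → 122
game_id=103: ✓ → 115
game_id=104: ✗
game_id=105: ✓ → 95
game_id=106: ✗
game_id=107: ✓ → 137
game_id=108: ✗
game_id=109: ✓ → 89
game_id=110: ✓ → 101
away_pts_sum = 95 + 122 + 115 + 95 + 137 + 89 + 101 = 754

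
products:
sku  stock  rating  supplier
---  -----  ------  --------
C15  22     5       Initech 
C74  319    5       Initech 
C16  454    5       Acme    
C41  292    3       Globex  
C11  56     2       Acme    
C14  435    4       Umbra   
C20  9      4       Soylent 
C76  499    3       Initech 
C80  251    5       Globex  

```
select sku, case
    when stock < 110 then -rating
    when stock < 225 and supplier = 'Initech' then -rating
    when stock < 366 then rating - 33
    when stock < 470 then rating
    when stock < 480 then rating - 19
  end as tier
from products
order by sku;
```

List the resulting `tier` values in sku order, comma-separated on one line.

sku=C11: stock < 110 → -2
sku=C14: stock < 470 → 4
sku=C15: stock < 110 → -5
sku=C16: stock < 470 → 5
sku=C20: stock < 110 → -4
sku=C41: stock < 366 → -30
sku=C74: stock < 366 → -28
sku=C76: (no match → NULL) → NULL
sku=C80: stock < 366 → -28

-2, 4, -5, 5, -4, -30, -28, NULL, -28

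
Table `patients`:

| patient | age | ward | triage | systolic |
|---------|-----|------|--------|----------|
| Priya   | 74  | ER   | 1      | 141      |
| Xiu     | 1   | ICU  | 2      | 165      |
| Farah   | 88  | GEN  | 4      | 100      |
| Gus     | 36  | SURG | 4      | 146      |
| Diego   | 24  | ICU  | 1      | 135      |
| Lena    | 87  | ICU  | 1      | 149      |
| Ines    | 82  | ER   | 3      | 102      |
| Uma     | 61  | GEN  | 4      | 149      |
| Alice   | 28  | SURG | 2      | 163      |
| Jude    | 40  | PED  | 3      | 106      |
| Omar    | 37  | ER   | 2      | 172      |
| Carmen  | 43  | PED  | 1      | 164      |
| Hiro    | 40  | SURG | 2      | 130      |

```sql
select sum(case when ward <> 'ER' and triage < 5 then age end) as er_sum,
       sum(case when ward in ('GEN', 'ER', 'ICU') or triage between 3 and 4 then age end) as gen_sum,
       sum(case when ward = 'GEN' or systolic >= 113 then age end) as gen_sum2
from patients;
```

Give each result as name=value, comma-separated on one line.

er_sum=448, gen_sum=530, gen_sum2=519

[er_sum: ward <> 'ER' and triage < 5]
patient=Priya: ✗
patient=Xiu: ✓ → 1
patient=Farah: ✓ → 88
patient=Gus: ✓ → 36
patient=Diego: ✓ → 24
patient=Lena: ✓ → 87
patient=Ines: ✗
patient=Uma: ✓ → 61
patient=Alice: ✓ → 28
patient=Jude: ✓ → 40
patient=Omar: ✗
patient=Carmen: ✓ → 43
patient=Hiro: ✓ → 40
er_sum = 1 + 88 + 36 + 24 + 87 + 61 + 28 + 40 + 43 + 40 = 448
—
[gen_sum: ward in ('GEN', 'ER', 'ICU') or triage between 3 and 4]
patient=Priya: ✓ → 74
patient=Xiu: ✓ → 1
patient=Farah: ✓ → 88
patient=Gus: ✓ → 36
patient=Diego: ✓ → 24
patient=Lena: ✓ → 87
patient=Ines: ✓ → 82
patient=Uma: ✓ → 61
patient=Alice: ✗
patient=Jude: ✓ → 40
patient=Omar: ✓ → 37
patient=Carmen: ✗
patient=Hiro: ✗
gen_sum = 74 + 1 + 88 + 36 + 24 + 87 + 82 + 61 + 40 + 37 = 530
—
[gen_sum2: ward = 'GEN' or systolic >= 113]
patient=Priya: ✓ → 74
patient=Xiu: ✓ → 1
patient=Farah: ✓ → 88
patient=Gus: ✓ → 36
patient=Diego: ✓ → 24
patient=Lena: ✓ → 87
patient=Ines: ✗
patient=Uma: ✓ → 61
patient=Alice: ✓ → 28
patient=Jude: ✗
patient=Omar: ✓ → 37
patient=Carmen: ✓ → 43
patient=Hiro: ✓ → 40
gen_sum2 = 74 + 1 + 88 + 36 + 24 + 87 + 61 + 28 + 37 + 43 + 40 = 519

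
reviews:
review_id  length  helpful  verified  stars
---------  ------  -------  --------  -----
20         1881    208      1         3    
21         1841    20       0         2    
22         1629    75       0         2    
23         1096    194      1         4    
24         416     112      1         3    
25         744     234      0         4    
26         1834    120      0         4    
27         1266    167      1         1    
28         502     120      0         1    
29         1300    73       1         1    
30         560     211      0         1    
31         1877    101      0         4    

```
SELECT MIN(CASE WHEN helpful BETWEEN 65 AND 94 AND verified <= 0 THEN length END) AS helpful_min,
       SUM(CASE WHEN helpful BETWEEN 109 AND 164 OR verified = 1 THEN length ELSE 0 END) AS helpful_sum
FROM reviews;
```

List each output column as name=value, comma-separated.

helpful_min=1629, helpful_sum=8295

[helpful_min: helpful BETWEEN 65 AND 94 AND verified <= 0]
review_id=20: ✗
review_id=21: ✗
review_id=22: ✓ → 1629
review_id=23: ✗
review_id=24: ✗
review_id=25: ✗
review_id=26: ✗
review_id=27: ✗
review_id=28: ✗
review_id=29: ✗
review_id=30: ✗
review_id=31: ✗
helpful_min = MIN(1629) = 1629
—
[helpful_sum: helpful BETWEEN 109 AND 164 OR verified = 1]
review_id=20: ✓ → 1881
review_id=21: ✗
review_id=22: ✗
review_id=23: ✓ → 1096
review_id=24: ✓ → 416
review_id=25: ✗
review_id=26: ✓ → 1834
review_id=27: ✓ → 1266
review_id=28: ✓ → 502
review_id=29: ✓ → 1300
review_id=30: ✗
review_id=31: ✗
helpful_sum = 1881 + 1096 + 416 + 1834 + 1266 + 502 + 1300 = 8295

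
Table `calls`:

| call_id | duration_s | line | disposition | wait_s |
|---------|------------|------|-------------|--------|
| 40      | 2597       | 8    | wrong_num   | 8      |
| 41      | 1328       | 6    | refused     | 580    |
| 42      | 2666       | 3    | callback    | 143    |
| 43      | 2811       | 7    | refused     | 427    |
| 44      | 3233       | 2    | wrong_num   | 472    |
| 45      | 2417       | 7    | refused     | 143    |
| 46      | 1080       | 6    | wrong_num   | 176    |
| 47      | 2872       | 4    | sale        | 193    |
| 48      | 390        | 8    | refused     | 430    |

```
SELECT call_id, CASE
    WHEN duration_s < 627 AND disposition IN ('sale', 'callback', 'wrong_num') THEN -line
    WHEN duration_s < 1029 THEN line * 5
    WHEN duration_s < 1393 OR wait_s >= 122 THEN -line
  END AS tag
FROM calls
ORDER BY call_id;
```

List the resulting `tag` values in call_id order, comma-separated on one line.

NULL, -6, -3, -7, -2, -7, -6, -4, 40

call_id=40: (no match → NULL) → NULL
call_id=41: duration_s < 1393 OR wait_s >= 122 → -6
call_id=42: duration_s < 1393 OR wait_s >= 122 → -3
call_id=43: duration_s < 1393 OR wait_s >= 122 → -7
call_id=44: duration_s < 1393 OR wait_s >= 122 → -2
call_id=45: duration_s < 1393 OR wait_s >= 122 → -7
call_id=46: duration_s < 1393 OR wait_s >= 122 → -6
call_id=47: duration_s < 1393 OR wait_s >= 122 → -4
call_id=48: duration_s < 1029 → 40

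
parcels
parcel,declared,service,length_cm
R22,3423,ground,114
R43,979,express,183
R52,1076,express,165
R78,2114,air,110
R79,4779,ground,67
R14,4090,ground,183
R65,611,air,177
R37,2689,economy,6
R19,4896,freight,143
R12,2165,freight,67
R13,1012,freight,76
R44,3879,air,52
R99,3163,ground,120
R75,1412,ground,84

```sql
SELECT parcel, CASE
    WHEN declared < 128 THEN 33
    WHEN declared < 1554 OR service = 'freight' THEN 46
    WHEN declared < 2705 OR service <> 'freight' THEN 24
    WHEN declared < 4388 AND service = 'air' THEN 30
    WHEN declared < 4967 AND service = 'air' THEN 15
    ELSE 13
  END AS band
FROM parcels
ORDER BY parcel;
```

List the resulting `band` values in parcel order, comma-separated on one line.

46, 46, 24, 46, 24, 24, 46, 24, 46, 46, 46, 24, 24, 24

parcel=R12: declared < 1554 OR service = 'freight' → 46
parcel=R13: declared < 1554 OR service = 'freight' → 46
parcel=R14: declared < 2705 OR service <> 'freight' → 24
parcel=R19: declared < 1554 OR service = 'freight' → 46
parcel=R22: declared < 2705 OR service <> 'freight' → 24
parcel=R37: declared < 2705 OR service <> 'freight' → 24
parcel=R43: declared < 1554 OR service = 'freight' → 46
parcel=R44: declared < 2705 OR service <> 'freight' → 24
parcel=R52: declared < 1554 OR service = 'freight' → 46
parcel=R65: declared < 1554 OR service = 'freight' → 46
parcel=R75: declared < 1554 OR service = 'freight' → 46
parcel=R78: declared < 2705 OR service <> 'freight' → 24
parcel=R79: declared < 2705 OR service <> 'freight' → 24
parcel=R99: declared < 2705 OR service <> 'freight' → 24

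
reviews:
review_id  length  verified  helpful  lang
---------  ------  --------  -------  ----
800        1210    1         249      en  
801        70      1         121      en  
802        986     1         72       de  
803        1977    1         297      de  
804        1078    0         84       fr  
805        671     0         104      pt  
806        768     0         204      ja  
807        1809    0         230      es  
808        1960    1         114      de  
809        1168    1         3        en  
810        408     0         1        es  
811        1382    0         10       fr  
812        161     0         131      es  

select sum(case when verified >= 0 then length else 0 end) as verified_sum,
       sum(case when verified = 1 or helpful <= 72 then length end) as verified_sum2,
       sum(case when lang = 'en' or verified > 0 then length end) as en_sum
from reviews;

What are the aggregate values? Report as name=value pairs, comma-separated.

[verified_sum: verified >= 0]
review_id=800: ✓ → 1210
review_id=801: ✓ → 70
review_id=802: ✓ → 986
review_id=803: ✓ → 1977
review_id=804: ✓ → 1078
review_id=805: ✓ → 671
review_id=806: ✓ → 768
review_id=807: ✓ → 1809
review_id=808: ✓ → 1960
review_id=809: ✓ → 1168
review_id=810: ✓ → 408
review_id=811: ✓ → 1382
review_id=812: ✓ → 161
verified_sum = 1210 + 70 + 986 + 1977 + 1078 + 671 + 768 + 1809 + 1960 + 1168 + 408 + 1382 + 161 = 13648
—
[verified_sum2: verified = 1 or helpful <= 72]
review_id=800: ✓ → 1210
review_id=801: ✓ → 70
review_id=802: ✓ → 986
review_id=803: ✓ → 1977
review_id=804: ✗
review_id=805: ✗
review_id=806: ✗
review_id=807: ✗
review_id=808: ✓ → 1960
review_id=809: ✓ → 1168
review_id=810: ✓ → 408
review_id=811: ✓ → 1382
review_id=812: ✗
verified_sum2 = 1210 + 70 + 986 + 1977 + 1960 + 1168 + 408 + 1382 = 9161
—
[en_sum: lang = 'en' or verified > 0]
review_id=800: ✓ → 1210
review_id=801: ✓ → 70
review_id=802: ✓ → 986
review_id=803: ✓ → 1977
review_id=804: ✗
review_id=805: ✗
review_id=806: ✗
review_id=807: ✗
review_id=808: ✓ → 1960
review_id=809: ✓ → 1168
review_id=810: ✗
review_id=811: ✗
review_id=812: ✗
en_sum = 1210 + 70 + 986 + 1977 + 1960 + 1168 = 7371

verified_sum=13648, verified_sum2=9161, en_sum=7371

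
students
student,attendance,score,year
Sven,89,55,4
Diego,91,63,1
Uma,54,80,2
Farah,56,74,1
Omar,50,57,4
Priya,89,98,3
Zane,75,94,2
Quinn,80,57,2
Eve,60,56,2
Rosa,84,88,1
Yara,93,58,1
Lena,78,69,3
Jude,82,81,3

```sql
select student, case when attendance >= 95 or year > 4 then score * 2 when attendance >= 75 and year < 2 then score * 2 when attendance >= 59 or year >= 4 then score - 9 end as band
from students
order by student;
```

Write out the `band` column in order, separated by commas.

student=Diego: attendance >= 75 and year < 2 → 126
student=Eve: attendance >= 59 or year >= 4 → 47
student=Farah: (no match → NULL) → NULL
student=Jude: attendance >= 59 or year >= 4 → 72
student=Lena: attendance >= 59 or year >= 4 → 60
student=Omar: attendance >= 59 or year >= 4 → 48
student=Priya: attendance >= 59 or year >= 4 → 89
student=Quinn: attendance >= 59 or year >= 4 → 48
student=Rosa: attendance >= 75 and year < 2 → 176
student=Sven: attendance >= 59 or year >= 4 → 46
student=Uma: (no match → NULL) → NULL
student=Yara: attendance >= 75 and year < 2 → 116
student=Zane: attendance >= 59 or year >= 4 → 85

126, 47, NULL, 72, 60, 48, 89, 48, 176, 46, NULL, 116, 85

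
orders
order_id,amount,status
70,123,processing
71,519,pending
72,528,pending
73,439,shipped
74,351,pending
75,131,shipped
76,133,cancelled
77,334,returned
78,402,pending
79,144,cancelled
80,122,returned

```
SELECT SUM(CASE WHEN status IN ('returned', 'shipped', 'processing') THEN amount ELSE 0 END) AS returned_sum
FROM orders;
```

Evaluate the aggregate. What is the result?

1149

order_id=70: ✓ → 123
order_id=71: ✗
order_id=72: ✗
order_id=73: ✓ → 439
order_id=74: ✗
order_id=75: ✓ → 131
order_id=76: ✗
order_id=77: ✓ → 334
order_id=78: ✗
order_id=79: ✗
order_id=80: ✓ → 122
returned_sum = 123 + 439 + 131 + 334 + 122 = 1149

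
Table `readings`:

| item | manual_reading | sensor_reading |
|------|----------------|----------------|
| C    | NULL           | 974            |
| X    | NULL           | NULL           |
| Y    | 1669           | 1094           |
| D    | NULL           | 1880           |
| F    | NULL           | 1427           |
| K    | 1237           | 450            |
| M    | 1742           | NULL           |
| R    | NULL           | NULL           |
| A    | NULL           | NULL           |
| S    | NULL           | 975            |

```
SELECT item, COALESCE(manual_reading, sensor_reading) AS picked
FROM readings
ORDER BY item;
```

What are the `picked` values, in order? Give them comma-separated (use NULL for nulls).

NULL, 974, 1880, 1427, 1237, 1742, NULL, 975, NULL, 1669

item=A: manual_reading=NULL, sensor_reading=NULL (all NULL) → NULL
item=C: manual_reading=NULL, sensor_reading=974 → 974
item=D: manual_reading=NULL, sensor_reading=1880 → 1880
item=F: manual_reading=NULL, sensor_reading=1427 → 1427
item=K: manual_reading=1237 → 1237
item=M: manual_reading=1742 → 1742
item=R: manual_reading=NULL, sensor_reading=NULL (all NULL) → NULL
item=S: manual_reading=NULL, sensor_reading=975 → 975
item=X: manual_reading=NULL, sensor_reading=NULL (all NULL) → NULL
item=Y: manual_reading=1669 → 1669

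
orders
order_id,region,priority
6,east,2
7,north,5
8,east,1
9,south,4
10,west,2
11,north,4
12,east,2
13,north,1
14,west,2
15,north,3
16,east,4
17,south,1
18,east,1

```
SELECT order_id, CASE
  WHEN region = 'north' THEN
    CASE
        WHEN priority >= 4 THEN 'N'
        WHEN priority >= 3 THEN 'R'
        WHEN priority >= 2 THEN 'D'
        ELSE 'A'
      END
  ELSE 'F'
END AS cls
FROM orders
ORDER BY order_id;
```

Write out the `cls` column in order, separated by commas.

F, N, F, F, F, N, F, A, F, R, F, F, F

order_id=6: region='east' → outer ELSE → F
order_id=7: region='north' → inner[priority >= 4] → N
order_id=8: region='east' → outer ELSE → F
order_id=9: region='south' → outer ELSE → F
order_id=10: region='west' → outer ELSE → F
order_id=11: region='north' → inner[priority >= 4] → N
order_id=12: region='east' → outer ELSE → F
order_id=13: region='north' → inner[ELSE] → A
order_id=14: region='west' → outer ELSE → F
order_id=15: region='north' → inner[priority >= 3] → R
order_id=16: region='east' → outer ELSE → F
order_id=17: region='south' → outer ELSE → F
order_id=18: region='east' → outer ELSE → F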